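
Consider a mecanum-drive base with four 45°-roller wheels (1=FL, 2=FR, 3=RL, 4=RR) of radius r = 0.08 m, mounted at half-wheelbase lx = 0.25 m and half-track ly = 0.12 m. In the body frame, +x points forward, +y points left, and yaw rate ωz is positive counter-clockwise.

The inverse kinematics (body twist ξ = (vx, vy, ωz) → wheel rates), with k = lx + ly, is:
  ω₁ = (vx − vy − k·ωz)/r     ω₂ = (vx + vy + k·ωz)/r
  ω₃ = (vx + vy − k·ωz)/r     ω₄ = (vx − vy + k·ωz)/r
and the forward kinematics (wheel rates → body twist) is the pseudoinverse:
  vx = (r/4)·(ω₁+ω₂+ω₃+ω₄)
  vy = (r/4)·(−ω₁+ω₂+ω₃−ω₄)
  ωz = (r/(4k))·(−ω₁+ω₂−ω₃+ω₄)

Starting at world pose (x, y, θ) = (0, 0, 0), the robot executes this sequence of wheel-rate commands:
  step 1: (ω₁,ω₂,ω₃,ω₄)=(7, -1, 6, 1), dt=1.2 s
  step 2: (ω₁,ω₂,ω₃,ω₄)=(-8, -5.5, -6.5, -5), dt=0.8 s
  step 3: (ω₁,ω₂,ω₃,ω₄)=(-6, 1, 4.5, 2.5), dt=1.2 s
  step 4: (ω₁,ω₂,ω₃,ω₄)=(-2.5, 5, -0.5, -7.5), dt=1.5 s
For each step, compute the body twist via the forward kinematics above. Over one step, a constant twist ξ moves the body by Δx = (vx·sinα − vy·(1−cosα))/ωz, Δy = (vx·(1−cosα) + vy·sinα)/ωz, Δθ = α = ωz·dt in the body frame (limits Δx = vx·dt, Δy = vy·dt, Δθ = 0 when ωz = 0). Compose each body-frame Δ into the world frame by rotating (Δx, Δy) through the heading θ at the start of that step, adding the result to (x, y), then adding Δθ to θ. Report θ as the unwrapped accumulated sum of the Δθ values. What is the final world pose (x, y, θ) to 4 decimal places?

(0.0975, 0.7277, -0.3054)

step 1: ξ=(vx,vy,ωz)=(0.2600, -0.0600, -0.7027), dt=1.2 → body Δ=(0.2477, -0.1877, -0.8432) → world pose (0.2477, -0.1877, -0.8432)
step 2: ξ=(vx,vy,ωz)=(-0.5000, 0.0200, 0.2162), dt=0.8 → body Δ=(-0.3994, -0.0186, 0.1730) → world pose (-0.0318, 0.0982, -0.6703)
step 3: ξ=(vx,vy,ωz)=(0.0400, 0.1800, 0.2703), dt=1.2 → body Δ=(0.0124, 0.2199, 0.3243) → world pose (0.1146, 0.2628, -0.3459)
step 4: ξ=(vx,vy,ωz)=(-0.1100, 0.2900, 0.0270), dt=1.5 → body Δ=(-0.1738, 0.4315, 0.0405) → world pose (0.0975, 0.7277, -0.3054)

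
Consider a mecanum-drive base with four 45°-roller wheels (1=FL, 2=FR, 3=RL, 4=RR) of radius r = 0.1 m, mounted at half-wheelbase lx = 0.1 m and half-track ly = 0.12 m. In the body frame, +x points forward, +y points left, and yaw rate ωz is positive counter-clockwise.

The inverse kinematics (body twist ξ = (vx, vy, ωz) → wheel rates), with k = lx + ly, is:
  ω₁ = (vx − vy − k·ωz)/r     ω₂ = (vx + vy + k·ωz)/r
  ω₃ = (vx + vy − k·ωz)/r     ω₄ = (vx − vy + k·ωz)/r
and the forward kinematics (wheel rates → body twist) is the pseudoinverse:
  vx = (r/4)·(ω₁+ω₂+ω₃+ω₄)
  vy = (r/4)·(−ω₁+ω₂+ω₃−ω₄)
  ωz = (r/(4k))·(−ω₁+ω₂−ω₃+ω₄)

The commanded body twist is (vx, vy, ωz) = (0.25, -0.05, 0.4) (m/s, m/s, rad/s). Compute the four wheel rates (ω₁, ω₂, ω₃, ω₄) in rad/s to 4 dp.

(2.1200, 2.8800, 1.1200, 3.8800)

k = lx + ly = 0.1 + 0.12 = 0.2200;  k·ωz = 0.2200·0.4 = 0.0880
ω₁ (FL) = (vx − vy − k·ωz)/r = 0.2120/0.1 = 2.1200
ω₂ (FR) = (vx + vy + k·ωz)/r = 0.2880/0.1 = 2.8800
ω₃ (RL) = (vx + vy − k·ωz)/r = 0.1120/0.1 = 1.1200
ω₄ (RR) = (vx − vy + k·ωz)/r = 0.3880/0.1 = 3.8800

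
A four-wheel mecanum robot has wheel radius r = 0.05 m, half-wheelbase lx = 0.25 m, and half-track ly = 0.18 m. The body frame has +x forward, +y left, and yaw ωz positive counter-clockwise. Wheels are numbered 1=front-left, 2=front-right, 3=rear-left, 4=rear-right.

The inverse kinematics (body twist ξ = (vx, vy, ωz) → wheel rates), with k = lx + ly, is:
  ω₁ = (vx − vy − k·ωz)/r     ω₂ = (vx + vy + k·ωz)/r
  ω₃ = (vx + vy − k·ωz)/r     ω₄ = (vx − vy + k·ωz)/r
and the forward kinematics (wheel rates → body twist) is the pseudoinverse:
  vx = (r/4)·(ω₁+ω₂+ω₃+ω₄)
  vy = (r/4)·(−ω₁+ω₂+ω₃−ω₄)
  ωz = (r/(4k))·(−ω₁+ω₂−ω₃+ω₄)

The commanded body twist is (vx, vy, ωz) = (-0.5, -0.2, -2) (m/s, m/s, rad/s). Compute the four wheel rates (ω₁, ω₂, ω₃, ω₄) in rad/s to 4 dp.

(11.2000, -31.2000, 3.2000, -23.2000)

k = lx + ly = 0.25 + 0.18 = 0.4300;  k·ωz = 0.4300·-2 = -0.8600
ω₁ (FL) = (vx − vy − k·ωz)/r = 0.5600/0.05 = 11.2000
ω₂ (FR) = (vx + vy + k·ωz)/r = -1.5600/0.05 = -31.2000
ω₃ (RL) = (vx + vy − k·ωz)/r = 0.1600/0.05 = 3.2000
ω₄ (RR) = (vx − vy + k·ωz)/r = -1.1600/0.05 = -23.2000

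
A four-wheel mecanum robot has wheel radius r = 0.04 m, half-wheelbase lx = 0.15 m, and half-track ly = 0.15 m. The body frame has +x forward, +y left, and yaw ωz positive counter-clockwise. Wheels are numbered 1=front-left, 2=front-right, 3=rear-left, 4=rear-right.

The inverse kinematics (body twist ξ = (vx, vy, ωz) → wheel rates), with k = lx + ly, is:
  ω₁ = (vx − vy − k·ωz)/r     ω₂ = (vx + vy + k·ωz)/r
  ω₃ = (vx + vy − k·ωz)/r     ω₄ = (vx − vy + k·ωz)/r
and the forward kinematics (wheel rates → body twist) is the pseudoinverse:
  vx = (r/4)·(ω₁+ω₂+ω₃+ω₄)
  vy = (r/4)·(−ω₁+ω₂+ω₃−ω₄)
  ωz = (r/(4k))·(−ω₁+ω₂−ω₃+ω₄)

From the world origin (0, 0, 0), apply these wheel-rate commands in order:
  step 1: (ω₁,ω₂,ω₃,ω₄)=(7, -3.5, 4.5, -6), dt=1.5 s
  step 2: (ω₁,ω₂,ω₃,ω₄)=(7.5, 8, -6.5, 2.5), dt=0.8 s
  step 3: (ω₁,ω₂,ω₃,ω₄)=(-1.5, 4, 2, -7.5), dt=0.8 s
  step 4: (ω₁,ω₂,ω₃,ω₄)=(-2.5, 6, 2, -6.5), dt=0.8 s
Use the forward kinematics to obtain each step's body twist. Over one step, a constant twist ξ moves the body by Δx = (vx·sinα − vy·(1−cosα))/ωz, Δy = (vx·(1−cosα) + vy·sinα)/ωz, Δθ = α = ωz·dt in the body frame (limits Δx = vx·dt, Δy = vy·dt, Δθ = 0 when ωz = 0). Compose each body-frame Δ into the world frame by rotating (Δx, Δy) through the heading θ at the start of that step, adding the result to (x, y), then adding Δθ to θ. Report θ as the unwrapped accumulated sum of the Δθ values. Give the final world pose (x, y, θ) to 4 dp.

step 1: ξ=(vx,vy,ωz)=(0.0200, 0.0000, -0.7000), dt=1.5 → body Δ=(0.0248, -0.0144, -1.0500) → world pose (0.0248, -0.0144, -1.0500)
step 2: ξ=(vx,vy,ωz)=(0.1150, -0.0850, 0.3167), dt=0.8 → body Δ=(0.0996, -0.0557, 0.2533) → world pose (0.0260, -0.1284, -0.7967)
step 3: ξ=(vx,vy,ωz)=(-0.0300, 0.1500, -0.1333), dt=0.8 → body Δ=(-0.0176, 0.1211, -0.1067) → world pose (0.1003, -0.0313, -0.9033)
step 4: ξ=(vx,vy,ωz)=(-0.0100, 0.1700, 0.0000), dt=0.8 → body Δ=(-0.0080, 0.1360, 0.0000) → world pose (0.2022, 0.0592, -0.9033)

(0.2022, 0.0592, -0.9033)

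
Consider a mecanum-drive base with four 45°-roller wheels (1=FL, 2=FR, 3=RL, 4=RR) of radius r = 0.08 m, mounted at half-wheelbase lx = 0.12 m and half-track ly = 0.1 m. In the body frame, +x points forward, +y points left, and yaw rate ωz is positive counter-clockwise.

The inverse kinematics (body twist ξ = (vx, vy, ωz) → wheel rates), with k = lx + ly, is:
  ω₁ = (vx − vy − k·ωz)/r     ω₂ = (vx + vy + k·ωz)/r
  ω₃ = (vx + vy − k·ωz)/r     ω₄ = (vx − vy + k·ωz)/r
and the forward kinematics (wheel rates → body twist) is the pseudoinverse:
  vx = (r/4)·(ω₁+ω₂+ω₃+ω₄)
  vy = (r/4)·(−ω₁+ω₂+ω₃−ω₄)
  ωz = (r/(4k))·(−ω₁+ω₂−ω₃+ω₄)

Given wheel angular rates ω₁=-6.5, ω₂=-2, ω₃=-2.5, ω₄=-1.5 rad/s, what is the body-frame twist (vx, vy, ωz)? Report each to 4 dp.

(-0.2500, 0.0700, 0.5000)

k = lx + ly = 0.12 + 0.1 = 0.2200
ω₁+ω₂+ω₃+ω₄ = -12.5000  →  vx = (0.08/4)·-12.5000 = -0.2500
−ω₁+ω₂+ω₃−ω₄ = 3.5000  →  vy = (0.08/4)·3.5000 = 0.0700
−ω₁+ω₂−ω₃+ω₄ = 5.5000  →  ωz = (0.08/0.8800)·5.5000 = 0.5000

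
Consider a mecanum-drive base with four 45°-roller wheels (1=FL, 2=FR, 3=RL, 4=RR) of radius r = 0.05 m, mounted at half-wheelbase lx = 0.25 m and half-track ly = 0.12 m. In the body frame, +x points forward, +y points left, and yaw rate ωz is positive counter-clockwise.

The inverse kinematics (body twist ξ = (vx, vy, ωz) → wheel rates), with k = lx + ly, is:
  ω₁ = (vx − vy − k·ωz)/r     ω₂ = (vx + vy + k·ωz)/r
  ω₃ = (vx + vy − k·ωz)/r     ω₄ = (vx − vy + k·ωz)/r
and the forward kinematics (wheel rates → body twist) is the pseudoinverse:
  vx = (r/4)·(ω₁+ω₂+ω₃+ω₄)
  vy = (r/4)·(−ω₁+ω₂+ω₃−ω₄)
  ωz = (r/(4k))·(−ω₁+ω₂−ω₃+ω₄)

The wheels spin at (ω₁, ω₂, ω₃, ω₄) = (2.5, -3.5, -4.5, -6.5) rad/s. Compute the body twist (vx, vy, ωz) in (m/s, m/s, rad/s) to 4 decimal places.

k = lx + ly = 0.25 + 0.12 = 0.3700
ω₁+ω₂+ω₃+ω₄ = -12.0000  →  vx = (0.05/4)·-12.0000 = -0.1500
−ω₁+ω₂+ω₃−ω₄ = -4.0000  →  vy = (0.05/4)·-4.0000 = -0.0500
−ω₁+ω₂−ω₃+ω₄ = -8.0000  →  ωz = (0.05/1.4800)·-8.0000 = -0.2703

(-0.1500, -0.0500, -0.2703)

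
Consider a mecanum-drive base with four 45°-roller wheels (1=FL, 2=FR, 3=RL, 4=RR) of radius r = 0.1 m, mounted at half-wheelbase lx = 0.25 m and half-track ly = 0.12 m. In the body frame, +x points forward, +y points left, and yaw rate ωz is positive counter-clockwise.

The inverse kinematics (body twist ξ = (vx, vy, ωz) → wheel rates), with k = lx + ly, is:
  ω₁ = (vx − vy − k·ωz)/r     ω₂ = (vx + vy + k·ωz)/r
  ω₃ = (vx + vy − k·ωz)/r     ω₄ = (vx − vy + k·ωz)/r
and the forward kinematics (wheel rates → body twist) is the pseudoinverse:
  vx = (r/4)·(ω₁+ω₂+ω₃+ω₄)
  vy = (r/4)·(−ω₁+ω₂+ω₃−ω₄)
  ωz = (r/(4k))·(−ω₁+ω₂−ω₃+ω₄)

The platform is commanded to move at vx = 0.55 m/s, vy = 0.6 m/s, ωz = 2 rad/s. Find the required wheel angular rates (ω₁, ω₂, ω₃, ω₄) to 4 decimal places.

(-7.9000, 18.9000, 4.1000, 6.9000)

k = lx + ly = 0.25 + 0.12 = 0.3700;  k·ωz = 0.3700·2 = 0.7400
ω₁ (FL) = (vx − vy − k·ωz)/r = -0.7900/0.1 = -7.9000
ω₂ (FR) = (vx + vy + k·ωz)/r = 1.8900/0.1 = 18.9000
ω₃ (RL) = (vx + vy − k·ωz)/r = 0.4100/0.1 = 4.1000
ω₄ (RR) = (vx − vy + k·ωz)/r = 0.6900/0.1 = 6.9000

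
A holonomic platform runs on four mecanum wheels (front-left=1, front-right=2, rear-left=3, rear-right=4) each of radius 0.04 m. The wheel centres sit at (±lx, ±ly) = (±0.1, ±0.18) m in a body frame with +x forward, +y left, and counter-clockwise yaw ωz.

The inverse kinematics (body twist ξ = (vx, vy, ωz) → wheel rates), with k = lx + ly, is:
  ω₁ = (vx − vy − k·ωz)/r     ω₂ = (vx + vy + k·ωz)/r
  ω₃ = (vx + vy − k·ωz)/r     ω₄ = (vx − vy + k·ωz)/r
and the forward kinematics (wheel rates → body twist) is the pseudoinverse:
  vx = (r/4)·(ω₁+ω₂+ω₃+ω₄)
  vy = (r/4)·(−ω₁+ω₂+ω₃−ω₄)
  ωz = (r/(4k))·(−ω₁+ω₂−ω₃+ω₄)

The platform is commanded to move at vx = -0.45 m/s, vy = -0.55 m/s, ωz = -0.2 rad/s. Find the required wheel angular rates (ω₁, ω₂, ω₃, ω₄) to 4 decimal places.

(3.9000, -26.4000, -23.6000, 1.1000)

k = lx + ly = 0.1 + 0.18 = 0.2800;  k·ωz = 0.2800·-0.2 = -0.0560
ω₁ (FL) = (vx − vy − k·ωz)/r = 0.1560/0.04 = 3.9000
ω₂ (FR) = (vx + vy + k·ωz)/r = -1.0560/0.04 = -26.4000
ω₃ (RL) = (vx + vy − k·ωz)/r = -0.9440/0.04 = -23.6000
ω₄ (RR) = (vx − vy + k·ωz)/r = 0.0440/0.04 = 1.1000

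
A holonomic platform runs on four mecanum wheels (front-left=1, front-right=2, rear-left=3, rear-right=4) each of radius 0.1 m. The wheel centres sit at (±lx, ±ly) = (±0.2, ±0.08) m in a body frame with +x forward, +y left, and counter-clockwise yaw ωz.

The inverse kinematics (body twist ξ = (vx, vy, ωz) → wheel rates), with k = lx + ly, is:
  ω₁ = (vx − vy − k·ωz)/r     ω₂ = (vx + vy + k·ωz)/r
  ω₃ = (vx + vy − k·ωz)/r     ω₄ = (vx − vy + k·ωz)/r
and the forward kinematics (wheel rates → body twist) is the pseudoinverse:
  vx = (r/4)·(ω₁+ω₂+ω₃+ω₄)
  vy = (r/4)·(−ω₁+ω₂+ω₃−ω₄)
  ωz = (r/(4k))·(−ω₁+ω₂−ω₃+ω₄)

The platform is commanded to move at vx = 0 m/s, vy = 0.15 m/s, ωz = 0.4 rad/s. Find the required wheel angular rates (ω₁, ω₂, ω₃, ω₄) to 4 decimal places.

k = lx + ly = 0.2 + 0.08 = 0.2800;  k·ωz = 0.2800·0.4 = 0.1120
ω₁ (FL) = (vx − vy − k·ωz)/r = -0.2620/0.1 = -2.6200
ω₂ (FR) = (vx + vy + k·ωz)/r = 0.2620/0.1 = 2.6200
ω₃ (RL) = (vx + vy − k·ωz)/r = 0.0380/0.1 = 0.3800
ω₄ (RR) = (vx − vy + k·ωz)/r = -0.0380/0.1 = -0.3800

(-2.6200, 2.6200, 0.3800, -0.3800)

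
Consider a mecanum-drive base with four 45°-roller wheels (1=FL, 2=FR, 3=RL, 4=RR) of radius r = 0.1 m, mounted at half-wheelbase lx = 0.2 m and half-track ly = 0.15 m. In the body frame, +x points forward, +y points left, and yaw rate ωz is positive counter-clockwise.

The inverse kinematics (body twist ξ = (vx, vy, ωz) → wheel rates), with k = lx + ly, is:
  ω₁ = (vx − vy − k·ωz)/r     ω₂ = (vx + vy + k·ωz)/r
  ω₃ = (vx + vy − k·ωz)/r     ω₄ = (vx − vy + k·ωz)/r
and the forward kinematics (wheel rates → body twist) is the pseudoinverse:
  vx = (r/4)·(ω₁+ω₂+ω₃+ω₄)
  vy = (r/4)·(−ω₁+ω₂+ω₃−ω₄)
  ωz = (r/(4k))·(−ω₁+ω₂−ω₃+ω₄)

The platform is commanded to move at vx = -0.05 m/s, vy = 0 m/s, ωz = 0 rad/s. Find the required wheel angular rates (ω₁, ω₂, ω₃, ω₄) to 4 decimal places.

k = lx + ly = 0.2 + 0.15 = 0.3500;  k·ωz = 0.3500·0 = 0.0000
ω₁ (FL) = (vx − vy − k·ωz)/r = -0.0500/0.1 = -0.5000
ω₂ (FR) = (vx + vy + k·ωz)/r = -0.0500/0.1 = -0.5000
ω₃ (RL) = (vx + vy − k·ωz)/r = -0.0500/0.1 = -0.5000
ω₄ (RR) = (vx − vy + k·ωz)/r = -0.0500/0.1 = -0.5000

(-0.5000, -0.5000, -0.5000, -0.5000)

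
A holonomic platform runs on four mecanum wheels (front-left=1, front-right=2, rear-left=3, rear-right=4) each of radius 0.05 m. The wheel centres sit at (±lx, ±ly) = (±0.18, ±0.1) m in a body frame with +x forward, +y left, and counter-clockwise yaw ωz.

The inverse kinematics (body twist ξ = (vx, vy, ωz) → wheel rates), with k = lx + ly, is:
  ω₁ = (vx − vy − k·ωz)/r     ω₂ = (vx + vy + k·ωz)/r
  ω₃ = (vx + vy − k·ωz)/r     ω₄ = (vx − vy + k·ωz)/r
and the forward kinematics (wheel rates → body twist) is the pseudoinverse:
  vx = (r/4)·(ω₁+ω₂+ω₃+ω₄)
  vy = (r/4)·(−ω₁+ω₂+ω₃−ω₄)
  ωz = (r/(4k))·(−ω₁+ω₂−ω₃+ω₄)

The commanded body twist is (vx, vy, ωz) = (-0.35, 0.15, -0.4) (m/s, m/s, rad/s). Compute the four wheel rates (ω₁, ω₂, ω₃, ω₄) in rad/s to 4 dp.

(-7.7600, -6.2400, -1.7600, -12.2400)

k = lx + ly = 0.18 + 0.1 = 0.2800;  k·ωz = 0.2800·-0.4 = -0.1120
ω₁ (FL) = (vx − vy − k·ωz)/r = -0.3880/0.05 = -7.7600
ω₂ (FR) = (vx + vy + k·ωz)/r = -0.3120/0.05 = -6.2400
ω₃ (RL) = (vx + vy − k·ωz)/r = -0.0880/0.05 = -1.7600
ω₄ (RR) = (vx − vy + k·ωz)/r = -0.6120/0.05 = -12.2400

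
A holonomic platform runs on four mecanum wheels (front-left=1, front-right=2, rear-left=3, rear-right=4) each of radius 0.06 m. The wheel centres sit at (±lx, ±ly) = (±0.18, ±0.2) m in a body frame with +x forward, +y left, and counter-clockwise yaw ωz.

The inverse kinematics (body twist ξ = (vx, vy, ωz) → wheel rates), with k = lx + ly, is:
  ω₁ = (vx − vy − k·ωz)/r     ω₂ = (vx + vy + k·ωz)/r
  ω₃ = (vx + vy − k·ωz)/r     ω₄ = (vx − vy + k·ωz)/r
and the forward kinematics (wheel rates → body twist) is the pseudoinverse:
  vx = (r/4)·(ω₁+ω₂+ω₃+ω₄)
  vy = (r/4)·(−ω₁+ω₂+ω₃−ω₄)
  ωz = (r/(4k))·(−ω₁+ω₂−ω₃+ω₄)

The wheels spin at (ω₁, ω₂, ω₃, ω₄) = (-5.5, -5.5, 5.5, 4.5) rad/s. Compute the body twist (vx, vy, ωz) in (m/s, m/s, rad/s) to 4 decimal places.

k = lx + ly = 0.18 + 0.2 = 0.3800
ω₁+ω₂+ω₃+ω₄ = -1.0000  →  vx = (0.06/4)·-1.0000 = -0.0150
−ω₁+ω₂+ω₃−ω₄ = 1.0000  →  vy = (0.06/4)·1.0000 = 0.0150
−ω₁+ω₂−ω₃+ω₄ = -1.0000  →  ωz = (0.06/1.5200)·-1.0000 = -0.0395

(-0.0150, 0.0150, -0.0395)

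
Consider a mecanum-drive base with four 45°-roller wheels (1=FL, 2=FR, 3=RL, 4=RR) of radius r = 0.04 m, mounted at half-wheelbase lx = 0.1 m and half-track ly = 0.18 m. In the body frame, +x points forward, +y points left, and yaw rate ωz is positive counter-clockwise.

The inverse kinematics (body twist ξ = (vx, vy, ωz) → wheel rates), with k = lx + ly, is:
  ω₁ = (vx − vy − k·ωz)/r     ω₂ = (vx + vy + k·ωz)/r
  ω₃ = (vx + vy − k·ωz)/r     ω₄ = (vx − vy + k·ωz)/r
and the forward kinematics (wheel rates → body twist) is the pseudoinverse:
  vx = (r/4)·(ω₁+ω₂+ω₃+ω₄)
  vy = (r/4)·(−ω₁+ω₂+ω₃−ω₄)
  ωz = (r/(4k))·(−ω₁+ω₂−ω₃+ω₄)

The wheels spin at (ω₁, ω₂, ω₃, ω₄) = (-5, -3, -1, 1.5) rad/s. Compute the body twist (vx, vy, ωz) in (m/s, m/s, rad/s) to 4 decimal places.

(-0.0750, -0.0050, 0.1607)

k = lx + ly = 0.1 + 0.18 = 0.2800
ω₁+ω₂+ω₃+ω₄ = -7.5000  →  vx = (0.04/4)·-7.5000 = -0.0750
−ω₁+ω₂+ω₃−ω₄ = -0.5000  →  vy = (0.04/4)·-0.5000 = -0.0050
−ω₁+ω₂−ω₃+ω₄ = 4.5000  →  ωz = (0.04/1.1200)·4.5000 = 0.1607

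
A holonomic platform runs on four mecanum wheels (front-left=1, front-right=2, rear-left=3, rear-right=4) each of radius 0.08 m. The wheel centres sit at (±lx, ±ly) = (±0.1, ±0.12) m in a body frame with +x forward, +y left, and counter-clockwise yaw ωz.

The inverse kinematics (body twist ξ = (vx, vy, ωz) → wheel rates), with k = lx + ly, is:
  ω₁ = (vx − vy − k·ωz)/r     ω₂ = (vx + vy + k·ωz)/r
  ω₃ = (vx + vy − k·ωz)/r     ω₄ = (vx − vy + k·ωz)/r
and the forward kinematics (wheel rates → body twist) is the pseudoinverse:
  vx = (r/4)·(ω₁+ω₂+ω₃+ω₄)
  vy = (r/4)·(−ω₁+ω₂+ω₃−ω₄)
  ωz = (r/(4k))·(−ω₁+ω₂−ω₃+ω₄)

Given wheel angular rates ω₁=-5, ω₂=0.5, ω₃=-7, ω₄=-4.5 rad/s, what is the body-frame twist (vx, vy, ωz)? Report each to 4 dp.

k = lx + ly = 0.1 + 0.12 = 0.2200
ω₁+ω₂+ω₃+ω₄ = -16.0000  →  vx = (0.08/4)·-16.0000 = -0.3200
−ω₁+ω₂+ω₃−ω₄ = 3.0000  →  vy = (0.08/4)·3.0000 = 0.0600
−ω₁+ω₂−ω₃+ω₄ = 8.0000  →  ωz = (0.08/0.8800)·8.0000 = 0.7273

(-0.3200, 0.0600, 0.7273)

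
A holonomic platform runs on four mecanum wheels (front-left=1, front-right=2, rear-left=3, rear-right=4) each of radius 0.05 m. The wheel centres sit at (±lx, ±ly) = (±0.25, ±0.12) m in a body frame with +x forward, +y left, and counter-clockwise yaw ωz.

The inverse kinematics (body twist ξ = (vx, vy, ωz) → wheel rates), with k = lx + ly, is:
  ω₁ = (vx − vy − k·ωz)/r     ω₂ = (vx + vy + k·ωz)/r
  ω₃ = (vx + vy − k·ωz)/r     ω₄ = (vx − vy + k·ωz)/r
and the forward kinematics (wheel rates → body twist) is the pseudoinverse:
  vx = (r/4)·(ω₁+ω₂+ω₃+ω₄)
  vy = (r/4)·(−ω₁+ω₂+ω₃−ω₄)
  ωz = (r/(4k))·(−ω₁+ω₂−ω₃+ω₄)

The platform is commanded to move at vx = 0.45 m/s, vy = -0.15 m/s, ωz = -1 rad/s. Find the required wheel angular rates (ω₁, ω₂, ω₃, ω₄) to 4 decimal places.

(19.4000, -1.4000, 13.4000, 4.6000)

k = lx + ly = 0.25 + 0.12 = 0.3700;  k·ωz = 0.3700·-1 = -0.3700
ω₁ (FL) = (vx − vy − k·ωz)/r = 0.9700/0.05 = 19.4000
ω₂ (FR) = (vx + vy + k·ωz)/r = -0.0700/0.05 = -1.4000
ω₃ (RL) = (vx + vy − k·ωz)/r = 0.6700/0.05 = 13.4000
ω₄ (RR) = (vx − vy + k·ωz)/r = 0.2300/0.05 = 4.6000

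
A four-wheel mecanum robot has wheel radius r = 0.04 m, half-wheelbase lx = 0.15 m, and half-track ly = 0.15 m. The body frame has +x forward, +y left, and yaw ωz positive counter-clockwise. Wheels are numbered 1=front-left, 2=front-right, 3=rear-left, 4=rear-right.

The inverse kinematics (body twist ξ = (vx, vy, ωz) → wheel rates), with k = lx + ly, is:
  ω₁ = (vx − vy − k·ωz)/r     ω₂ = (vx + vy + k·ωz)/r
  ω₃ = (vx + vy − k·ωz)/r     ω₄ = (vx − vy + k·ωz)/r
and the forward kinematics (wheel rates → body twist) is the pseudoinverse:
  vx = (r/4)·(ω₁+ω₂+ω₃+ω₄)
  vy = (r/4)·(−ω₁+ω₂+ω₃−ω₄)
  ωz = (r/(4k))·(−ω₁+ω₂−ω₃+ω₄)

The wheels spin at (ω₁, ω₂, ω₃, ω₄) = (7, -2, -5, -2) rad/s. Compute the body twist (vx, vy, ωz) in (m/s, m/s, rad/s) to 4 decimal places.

(-0.0200, -0.1200, -0.2000)

k = lx + ly = 0.15 + 0.15 = 0.3000
ω₁+ω₂+ω₃+ω₄ = -2.0000  →  vx = (0.04/4)·-2.0000 = -0.0200
−ω₁+ω₂+ω₃−ω₄ = -12.0000  →  vy = (0.04/4)·-12.0000 = -0.1200
−ω₁+ω₂−ω₃+ω₄ = -6.0000  →  ωz = (0.04/1.2000)·-6.0000 = -0.2000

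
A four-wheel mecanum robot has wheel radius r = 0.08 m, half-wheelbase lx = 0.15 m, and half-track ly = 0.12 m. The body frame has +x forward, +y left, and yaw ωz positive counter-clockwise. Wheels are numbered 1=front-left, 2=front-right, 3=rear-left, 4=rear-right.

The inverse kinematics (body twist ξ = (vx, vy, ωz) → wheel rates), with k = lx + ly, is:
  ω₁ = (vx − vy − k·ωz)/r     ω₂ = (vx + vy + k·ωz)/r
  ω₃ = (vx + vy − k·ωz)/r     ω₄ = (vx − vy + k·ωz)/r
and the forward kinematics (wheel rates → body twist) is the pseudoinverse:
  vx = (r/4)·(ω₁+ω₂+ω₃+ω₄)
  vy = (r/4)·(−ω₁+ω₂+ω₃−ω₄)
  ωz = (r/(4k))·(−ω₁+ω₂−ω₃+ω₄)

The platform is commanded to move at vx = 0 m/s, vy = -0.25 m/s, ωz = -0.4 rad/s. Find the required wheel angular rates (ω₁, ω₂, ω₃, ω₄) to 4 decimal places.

k = lx + ly = 0.15 + 0.12 = 0.2700;  k·ωz = 0.2700·-0.4 = -0.1080
ω₁ (FL) = (vx − vy − k·ωz)/r = 0.3580/0.08 = 4.4750
ω₂ (FR) = (vx + vy + k·ωz)/r = -0.3580/0.08 = -4.4750
ω₃ (RL) = (vx + vy − k·ωz)/r = -0.1420/0.08 = -1.7750
ω₄ (RR) = (vx − vy + k·ωz)/r = 0.1420/0.08 = 1.7750

(4.4750, -4.4750, -1.7750, 1.7750)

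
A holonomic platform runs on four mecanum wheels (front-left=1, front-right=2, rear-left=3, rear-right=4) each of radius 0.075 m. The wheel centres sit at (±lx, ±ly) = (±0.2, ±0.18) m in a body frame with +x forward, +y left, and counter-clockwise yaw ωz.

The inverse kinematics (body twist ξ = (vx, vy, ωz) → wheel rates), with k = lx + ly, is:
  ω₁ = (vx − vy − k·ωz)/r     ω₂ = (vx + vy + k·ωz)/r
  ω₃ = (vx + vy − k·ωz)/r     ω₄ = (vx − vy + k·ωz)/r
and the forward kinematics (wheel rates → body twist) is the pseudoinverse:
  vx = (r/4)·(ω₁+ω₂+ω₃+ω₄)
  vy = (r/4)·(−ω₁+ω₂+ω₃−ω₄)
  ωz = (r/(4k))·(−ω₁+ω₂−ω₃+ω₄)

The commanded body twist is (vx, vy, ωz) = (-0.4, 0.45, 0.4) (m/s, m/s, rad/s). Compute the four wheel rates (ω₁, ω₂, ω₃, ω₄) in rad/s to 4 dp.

k = lx + ly = 0.2 + 0.18 = 0.3800;  k·ωz = 0.3800·0.4 = 0.1520
ω₁ (FL) = (vx − vy − k·ωz)/r = -1.0020/0.075 = -13.3600
ω₂ (FR) = (vx + vy + k·ωz)/r = 0.2020/0.075 = 2.6933
ω₃ (RL) = (vx + vy − k·ωz)/r = -0.1020/0.075 = -1.3600
ω₄ (RR) = (vx − vy + k·ωz)/r = -0.6980/0.075 = -9.3067

(-13.3600, 2.6933, -1.3600, -9.3067)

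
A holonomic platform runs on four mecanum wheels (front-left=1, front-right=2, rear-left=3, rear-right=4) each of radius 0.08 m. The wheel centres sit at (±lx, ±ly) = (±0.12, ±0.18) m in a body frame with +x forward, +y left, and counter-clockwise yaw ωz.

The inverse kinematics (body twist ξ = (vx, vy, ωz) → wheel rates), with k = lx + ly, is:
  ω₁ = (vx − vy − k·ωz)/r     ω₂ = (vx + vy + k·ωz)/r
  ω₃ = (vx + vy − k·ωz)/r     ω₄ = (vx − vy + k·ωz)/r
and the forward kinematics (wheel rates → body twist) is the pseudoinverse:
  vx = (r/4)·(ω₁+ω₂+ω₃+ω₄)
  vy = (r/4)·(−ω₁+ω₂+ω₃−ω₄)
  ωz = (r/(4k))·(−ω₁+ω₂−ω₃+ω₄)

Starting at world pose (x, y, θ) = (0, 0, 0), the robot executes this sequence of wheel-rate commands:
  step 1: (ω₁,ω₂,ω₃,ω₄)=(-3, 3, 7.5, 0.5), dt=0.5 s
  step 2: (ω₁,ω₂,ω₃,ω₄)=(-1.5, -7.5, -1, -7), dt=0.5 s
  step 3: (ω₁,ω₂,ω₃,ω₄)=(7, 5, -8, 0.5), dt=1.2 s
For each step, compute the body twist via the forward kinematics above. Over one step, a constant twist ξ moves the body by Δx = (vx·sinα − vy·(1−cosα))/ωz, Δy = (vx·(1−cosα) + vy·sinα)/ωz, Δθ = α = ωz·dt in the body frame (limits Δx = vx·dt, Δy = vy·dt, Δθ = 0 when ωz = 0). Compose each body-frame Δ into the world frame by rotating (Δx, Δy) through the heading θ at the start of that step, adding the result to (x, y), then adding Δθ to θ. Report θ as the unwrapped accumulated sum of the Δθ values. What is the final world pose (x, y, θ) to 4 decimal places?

(-0.0199, -0.0962, 0.0867)

step 1: ξ=(vx,vy,ωz)=(0.1600, 0.2600, -0.0667), dt=0.5 → body Δ=(0.0822, 0.1286, -0.0333) → world pose (0.0822, 0.1286, -0.0333)
step 2: ξ=(vx,vy,ωz)=(-0.3400, 0.0000, -0.8000), dt=0.5 → body Δ=(-0.1655, 0.0335, -0.4000) → world pose (-0.0821, 0.1677, -0.4333)
step 3: ξ=(vx,vy,ωz)=(0.0900, -0.2100, 0.4333), dt=1.2 → body Δ=(0.1673, -0.2133, 0.5200) → world pose (-0.0199, -0.0962, 0.0867)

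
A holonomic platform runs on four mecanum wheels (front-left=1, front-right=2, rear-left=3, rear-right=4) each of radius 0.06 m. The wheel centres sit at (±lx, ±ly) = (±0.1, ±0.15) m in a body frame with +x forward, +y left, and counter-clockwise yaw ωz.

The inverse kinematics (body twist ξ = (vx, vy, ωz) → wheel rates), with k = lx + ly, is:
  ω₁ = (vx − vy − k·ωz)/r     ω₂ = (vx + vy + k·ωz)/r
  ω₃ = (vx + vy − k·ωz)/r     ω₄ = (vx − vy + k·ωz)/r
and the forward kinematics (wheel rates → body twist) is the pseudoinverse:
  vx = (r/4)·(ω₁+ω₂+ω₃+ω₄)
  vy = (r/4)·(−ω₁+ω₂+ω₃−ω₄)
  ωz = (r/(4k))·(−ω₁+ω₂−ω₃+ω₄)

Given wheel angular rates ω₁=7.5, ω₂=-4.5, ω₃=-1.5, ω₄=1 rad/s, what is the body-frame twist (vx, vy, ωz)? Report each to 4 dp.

k = lx + ly = 0.1 + 0.15 = 0.2500
ω₁+ω₂+ω₃+ω₄ = 2.5000  →  vx = (0.06/4)·2.5000 = 0.0375
−ω₁+ω₂+ω₃−ω₄ = -14.5000  →  vy = (0.06/4)·-14.5000 = -0.2175
−ω₁+ω₂−ω₃+ω₄ = -9.5000  →  ωz = (0.06/1.0000)·-9.5000 = -0.5700

(0.0375, -0.2175, -0.5700)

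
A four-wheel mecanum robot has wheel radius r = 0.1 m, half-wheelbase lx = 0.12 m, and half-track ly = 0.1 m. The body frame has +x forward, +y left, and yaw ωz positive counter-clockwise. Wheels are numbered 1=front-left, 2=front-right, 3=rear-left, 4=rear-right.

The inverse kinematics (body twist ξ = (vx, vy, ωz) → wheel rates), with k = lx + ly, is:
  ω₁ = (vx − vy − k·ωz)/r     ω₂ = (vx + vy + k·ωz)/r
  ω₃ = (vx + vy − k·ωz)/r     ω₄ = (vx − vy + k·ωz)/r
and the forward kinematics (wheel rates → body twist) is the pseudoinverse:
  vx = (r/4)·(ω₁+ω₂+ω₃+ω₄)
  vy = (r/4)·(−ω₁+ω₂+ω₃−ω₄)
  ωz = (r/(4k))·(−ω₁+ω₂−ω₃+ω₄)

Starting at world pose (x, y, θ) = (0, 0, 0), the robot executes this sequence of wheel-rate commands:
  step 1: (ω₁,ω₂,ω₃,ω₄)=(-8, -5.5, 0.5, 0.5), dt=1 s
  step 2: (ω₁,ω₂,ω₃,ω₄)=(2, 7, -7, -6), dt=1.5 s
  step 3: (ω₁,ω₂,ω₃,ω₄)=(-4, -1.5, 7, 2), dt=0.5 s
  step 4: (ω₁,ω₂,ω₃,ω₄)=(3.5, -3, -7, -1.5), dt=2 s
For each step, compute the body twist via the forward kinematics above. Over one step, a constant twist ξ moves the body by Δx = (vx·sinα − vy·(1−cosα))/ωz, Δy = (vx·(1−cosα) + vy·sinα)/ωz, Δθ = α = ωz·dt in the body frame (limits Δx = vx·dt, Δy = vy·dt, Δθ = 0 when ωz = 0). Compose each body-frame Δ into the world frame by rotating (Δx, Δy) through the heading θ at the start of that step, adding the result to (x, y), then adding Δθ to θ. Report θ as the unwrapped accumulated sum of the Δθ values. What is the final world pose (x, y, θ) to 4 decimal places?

(-0.2728, -0.5561, 0.9375)

step 1: ξ=(vx,vy,ωz)=(-0.3125, 0.0625, 0.2841), dt=1.0 → body Δ=(-0.3171, 0.0176, 0.2841) → world pose (-0.3171, 0.0176, 0.2841)
step 2: ξ=(vx,vy,ωz)=(-0.1000, 0.1000, 0.6818), dt=1.5 → body Δ=(-0.1954, 0.0549, 1.0227) → world pose (-0.5201, 0.0155, 1.3068)
step 3: ξ=(vx,vy,ωz)=(0.0875, 0.1875, -0.2841), dt=0.5 → body Δ=(0.0503, 0.0903, -0.1420) → world pose (-0.5942, 0.0876, 1.1648)
step 4: ξ=(vx,vy,ωz)=(-0.2000, -0.3000, -0.1136), dt=2.0 → body Δ=(-0.4645, -0.5496, -0.2273) → world pose (-0.2728, -0.5561, 0.9375)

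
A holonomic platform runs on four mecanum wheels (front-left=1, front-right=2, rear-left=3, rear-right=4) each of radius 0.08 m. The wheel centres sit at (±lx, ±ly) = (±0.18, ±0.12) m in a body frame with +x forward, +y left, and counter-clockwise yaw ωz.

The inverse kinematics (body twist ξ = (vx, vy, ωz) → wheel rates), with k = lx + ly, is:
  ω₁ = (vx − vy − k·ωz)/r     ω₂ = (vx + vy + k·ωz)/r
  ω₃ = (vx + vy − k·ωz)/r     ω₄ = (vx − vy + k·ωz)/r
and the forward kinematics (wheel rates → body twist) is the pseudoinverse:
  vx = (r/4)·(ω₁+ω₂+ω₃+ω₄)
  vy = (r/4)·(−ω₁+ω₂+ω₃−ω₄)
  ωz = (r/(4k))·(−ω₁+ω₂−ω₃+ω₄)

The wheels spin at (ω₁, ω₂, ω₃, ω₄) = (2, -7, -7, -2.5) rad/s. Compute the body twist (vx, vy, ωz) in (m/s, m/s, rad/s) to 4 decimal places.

(-0.2900, -0.2700, -0.3000)

k = lx + ly = 0.18 + 0.12 = 0.3000
ω₁+ω₂+ω₃+ω₄ = -14.5000  →  vx = (0.08/4)·-14.5000 = -0.2900
−ω₁+ω₂+ω₃−ω₄ = -13.5000  →  vy = (0.08/4)·-13.5000 = -0.2700
−ω₁+ω₂−ω₃+ω₄ = -4.5000  →  ωz = (0.08/1.2000)·-4.5000 = -0.3000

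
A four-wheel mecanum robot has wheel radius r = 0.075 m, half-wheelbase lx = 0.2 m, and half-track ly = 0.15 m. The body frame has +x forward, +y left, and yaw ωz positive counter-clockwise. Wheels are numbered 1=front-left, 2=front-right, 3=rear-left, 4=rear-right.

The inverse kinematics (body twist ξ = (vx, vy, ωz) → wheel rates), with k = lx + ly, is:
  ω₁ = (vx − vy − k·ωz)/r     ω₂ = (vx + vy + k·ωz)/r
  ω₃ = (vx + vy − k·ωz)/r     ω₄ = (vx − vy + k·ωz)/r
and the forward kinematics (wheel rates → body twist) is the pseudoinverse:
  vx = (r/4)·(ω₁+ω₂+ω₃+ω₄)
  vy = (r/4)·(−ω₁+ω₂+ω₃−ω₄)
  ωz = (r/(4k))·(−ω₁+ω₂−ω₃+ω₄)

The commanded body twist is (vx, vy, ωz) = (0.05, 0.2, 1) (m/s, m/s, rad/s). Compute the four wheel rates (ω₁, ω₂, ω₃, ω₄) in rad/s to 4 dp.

k = lx + ly = 0.2 + 0.15 = 0.3500;  k·ωz = 0.3500·1 = 0.3500
ω₁ (FL) = (vx − vy − k·ωz)/r = -0.5000/0.075 = -6.6667
ω₂ (FR) = (vx + vy + k·ωz)/r = 0.6000/0.075 = 8.0000
ω₃ (RL) = (vx + vy − k·ωz)/r = -0.1000/0.075 = -1.3333
ω₄ (RR) = (vx − vy + k·ωz)/r = 0.2000/0.075 = 2.6667

(-6.6667, 8.0000, -1.3333, 2.6667)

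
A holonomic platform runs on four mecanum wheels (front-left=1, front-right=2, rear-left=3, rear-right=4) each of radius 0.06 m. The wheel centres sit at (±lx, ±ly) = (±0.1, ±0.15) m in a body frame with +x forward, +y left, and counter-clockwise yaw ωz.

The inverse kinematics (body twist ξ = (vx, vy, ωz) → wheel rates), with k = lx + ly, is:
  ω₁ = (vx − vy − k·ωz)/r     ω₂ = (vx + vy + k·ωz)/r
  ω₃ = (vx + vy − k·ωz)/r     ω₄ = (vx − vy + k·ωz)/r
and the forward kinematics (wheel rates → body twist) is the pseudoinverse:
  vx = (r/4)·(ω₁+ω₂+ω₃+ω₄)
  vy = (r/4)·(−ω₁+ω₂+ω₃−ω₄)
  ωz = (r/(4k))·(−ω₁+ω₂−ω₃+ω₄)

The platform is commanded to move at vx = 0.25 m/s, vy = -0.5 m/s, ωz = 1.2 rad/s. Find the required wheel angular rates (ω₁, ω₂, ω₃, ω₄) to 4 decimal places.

k = lx + ly = 0.1 + 0.15 = 0.2500;  k·ωz = 0.2500·1.2 = 0.3000
ω₁ (FL) = (vx − vy − k·ωz)/r = 0.4500/0.06 = 7.5000
ω₂ (FR) = (vx + vy + k·ωz)/r = 0.0500/0.06 = 0.8333
ω₃ (RL) = (vx + vy − k·ωz)/r = -0.5500/0.06 = -9.1667
ω₄ (RR) = (vx − vy + k·ωz)/r = 1.0500/0.06 = 17.5000

(7.5000, 0.8333, -9.1667, 17.5000)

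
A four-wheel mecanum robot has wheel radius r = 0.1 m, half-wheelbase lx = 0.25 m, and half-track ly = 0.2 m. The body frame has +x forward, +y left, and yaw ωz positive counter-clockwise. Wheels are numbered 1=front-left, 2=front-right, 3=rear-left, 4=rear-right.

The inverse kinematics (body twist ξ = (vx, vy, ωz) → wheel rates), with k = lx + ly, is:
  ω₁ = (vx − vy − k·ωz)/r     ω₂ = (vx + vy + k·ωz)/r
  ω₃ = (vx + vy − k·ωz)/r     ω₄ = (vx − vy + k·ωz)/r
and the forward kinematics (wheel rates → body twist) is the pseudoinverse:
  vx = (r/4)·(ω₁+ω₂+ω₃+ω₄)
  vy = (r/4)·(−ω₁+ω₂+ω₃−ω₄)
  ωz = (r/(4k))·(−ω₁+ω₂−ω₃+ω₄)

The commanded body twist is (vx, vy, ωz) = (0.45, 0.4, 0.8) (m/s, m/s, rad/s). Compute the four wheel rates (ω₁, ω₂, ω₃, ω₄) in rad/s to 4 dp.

k = lx + ly = 0.25 + 0.2 = 0.4500;  k·ωz = 0.4500·0.8 = 0.3600
ω₁ (FL) = (vx − vy − k·ωz)/r = -0.3100/0.1 = -3.1000
ω₂ (FR) = (vx + vy + k·ωz)/r = 1.2100/0.1 = 12.1000
ω₃ (RL) = (vx + vy − k·ωz)/r = 0.4900/0.1 = 4.9000
ω₄ (RR) = (vx − vy + k·ωz)/r = 0.4100/0.1 = 4.1000

(-3.1000, 12.1000, 4.9000, 4.1000)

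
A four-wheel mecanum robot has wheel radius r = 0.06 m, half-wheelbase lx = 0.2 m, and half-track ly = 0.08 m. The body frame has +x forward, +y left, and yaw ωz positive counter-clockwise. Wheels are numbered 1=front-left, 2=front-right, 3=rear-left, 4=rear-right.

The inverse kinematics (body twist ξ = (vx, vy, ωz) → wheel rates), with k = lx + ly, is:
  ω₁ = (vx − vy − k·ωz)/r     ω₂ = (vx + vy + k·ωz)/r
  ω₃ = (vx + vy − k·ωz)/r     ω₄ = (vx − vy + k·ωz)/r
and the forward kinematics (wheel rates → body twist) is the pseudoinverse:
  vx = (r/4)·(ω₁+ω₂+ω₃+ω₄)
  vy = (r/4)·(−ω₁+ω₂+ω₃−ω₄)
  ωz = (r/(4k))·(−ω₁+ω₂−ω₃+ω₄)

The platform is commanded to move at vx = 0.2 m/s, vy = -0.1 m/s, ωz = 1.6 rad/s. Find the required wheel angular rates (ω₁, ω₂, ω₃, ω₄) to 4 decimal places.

(-2.4667, 9.1333, -5.8000, 12.4667)

k = lx + ly = 0.2 + 0.08 = 0.2800;  k·ωz = 0.2800·1.6 = 0.4480
ω₁ (FL) = (vx − vy − k·ωz)/r = -0.1480/0.06 = -2.4667
ω₂ (FR) = (vx + vy + k·ωz)/r = 0.5480/0.06 = 9.1333
ω₃ (RL) = (vx + vy − k·ωz)/r = -0.3480/0.06 = -5.8000
ω₄ (RR) = (vx − vy + k·ωz)/r = 0.7480/0.06 = 12.4667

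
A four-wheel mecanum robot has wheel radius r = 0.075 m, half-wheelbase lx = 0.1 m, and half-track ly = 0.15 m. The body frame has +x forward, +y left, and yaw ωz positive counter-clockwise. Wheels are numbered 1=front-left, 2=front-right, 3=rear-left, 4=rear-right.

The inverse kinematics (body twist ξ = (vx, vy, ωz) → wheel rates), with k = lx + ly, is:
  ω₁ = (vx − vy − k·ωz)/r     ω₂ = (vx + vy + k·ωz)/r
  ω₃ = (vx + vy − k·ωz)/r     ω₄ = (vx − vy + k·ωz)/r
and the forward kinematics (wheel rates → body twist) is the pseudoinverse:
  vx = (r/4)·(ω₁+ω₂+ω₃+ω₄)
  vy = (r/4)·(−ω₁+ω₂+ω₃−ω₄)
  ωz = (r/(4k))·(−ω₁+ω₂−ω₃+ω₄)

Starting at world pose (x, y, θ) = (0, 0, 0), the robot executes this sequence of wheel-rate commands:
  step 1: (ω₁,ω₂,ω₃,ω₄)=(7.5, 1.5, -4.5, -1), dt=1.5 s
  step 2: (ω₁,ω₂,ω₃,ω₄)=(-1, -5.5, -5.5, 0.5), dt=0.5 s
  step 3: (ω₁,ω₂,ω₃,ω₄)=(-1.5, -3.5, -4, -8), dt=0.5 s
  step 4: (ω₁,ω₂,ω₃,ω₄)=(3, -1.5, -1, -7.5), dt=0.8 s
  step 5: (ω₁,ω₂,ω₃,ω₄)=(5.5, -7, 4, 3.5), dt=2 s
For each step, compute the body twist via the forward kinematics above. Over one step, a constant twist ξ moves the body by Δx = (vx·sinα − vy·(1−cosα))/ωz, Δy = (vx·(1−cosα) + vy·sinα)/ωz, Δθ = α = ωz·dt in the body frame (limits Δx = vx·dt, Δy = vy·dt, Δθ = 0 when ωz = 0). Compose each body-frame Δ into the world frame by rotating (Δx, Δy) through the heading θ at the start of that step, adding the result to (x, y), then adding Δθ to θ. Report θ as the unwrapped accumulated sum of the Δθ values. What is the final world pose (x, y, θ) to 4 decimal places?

(-0.6922, -0.1604, -3.0600)

step 1: ξ=(vx,vy,ωz)=(0.0656, -0.1781, -0.1875), dt=1.5 → body Δ=(0.0598, -0.2774, -0.2813) → world pose (0.0598, -0.2774, -0.2813)
step 2: ξ=(vx,vy,ωz)=(-0.2156, -0.1969, 0.1125), dt=0.5 → body Δ=(-0.1050, -0.1014, 0.0562) → world pose (-0.0692, -0.3457, -0.2250)
step 3: ξ=(vx,vy,ωz)=(-0.3187, 0.0375, -0.4500), dt=0.5 → body Δ=(-0.1559, 0.0364, -0.2250) → world pose (-0.2131, -0.2754, -0.4500)
step 4: ξ=(vx,vy,ωz)=(-0.1313, 0.0375, -0.8250), dt=0.8 → body Δ=(-0.0880, 0.0613, -0.6600) → world pose (-0.2656, -0.1820, -1.1100)
step 5: ξ=(vx,vy,ωz)=(0.1125, -0.2250, -0.9750), dt=2.0 → body Δ=(-0.2090, -0.3725, -1.9500) → world pose (-0.6922, -0.1604, -3.0600)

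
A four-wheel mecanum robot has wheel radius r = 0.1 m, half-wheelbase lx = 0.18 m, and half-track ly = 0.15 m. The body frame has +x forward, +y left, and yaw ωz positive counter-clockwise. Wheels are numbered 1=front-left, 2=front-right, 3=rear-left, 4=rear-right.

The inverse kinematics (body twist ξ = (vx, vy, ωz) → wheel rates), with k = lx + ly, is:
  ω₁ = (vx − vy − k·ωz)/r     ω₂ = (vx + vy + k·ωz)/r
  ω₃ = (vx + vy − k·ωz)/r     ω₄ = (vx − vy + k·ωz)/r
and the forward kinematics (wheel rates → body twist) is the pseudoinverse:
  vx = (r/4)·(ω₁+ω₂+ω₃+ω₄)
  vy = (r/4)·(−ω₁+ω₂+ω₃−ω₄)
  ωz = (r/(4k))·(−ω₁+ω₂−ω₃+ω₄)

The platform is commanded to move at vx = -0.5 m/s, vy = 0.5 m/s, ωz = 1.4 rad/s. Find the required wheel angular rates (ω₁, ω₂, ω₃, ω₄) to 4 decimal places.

k = lx + ly = 0.18 + 0.15 = 0.3300;  k·ωz = 0.3300·1.4 = 0.4620
ω₁ (FL) = (vx − vy − k·ωz)/r = -1.4620/0.1 = -14.6200
ω₂ (FR) = (vx + vy + k·ωz)/r = 0.4620/0.1 = 4.6200
ω₃ (RL) = (vx + vy − k·ωz)/r = -0.4620/0.1 = -4.6200
ω₄ (RR) = (vx − vy + k·ωz)/r = -0.5380/0.1 = -5.3800

(-14.6200, 4.6200, -4.6200, -5.3800)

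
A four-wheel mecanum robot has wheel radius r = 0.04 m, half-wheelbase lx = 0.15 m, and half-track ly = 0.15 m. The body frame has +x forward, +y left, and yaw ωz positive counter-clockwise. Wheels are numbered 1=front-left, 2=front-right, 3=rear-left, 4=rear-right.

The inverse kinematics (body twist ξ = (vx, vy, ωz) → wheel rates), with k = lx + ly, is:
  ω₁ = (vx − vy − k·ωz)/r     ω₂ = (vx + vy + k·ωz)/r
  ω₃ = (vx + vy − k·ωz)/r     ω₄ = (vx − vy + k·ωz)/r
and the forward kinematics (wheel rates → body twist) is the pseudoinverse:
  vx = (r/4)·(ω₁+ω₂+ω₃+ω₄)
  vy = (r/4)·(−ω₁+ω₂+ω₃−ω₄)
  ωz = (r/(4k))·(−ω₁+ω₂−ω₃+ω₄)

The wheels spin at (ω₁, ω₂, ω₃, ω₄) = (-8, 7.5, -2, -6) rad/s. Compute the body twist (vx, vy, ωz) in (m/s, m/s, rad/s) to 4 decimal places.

(-0.0850, 0.1950, 0.3833)

k = lx + ly = 0.15 + 0.15 = 0.3000
ω₁+ω₂+ω₃+ω₄ = -8.5000  →  vx = (0.04/4)·-8.5000 = -0.0850
−ω₁+ω₂+ω₃−ω₄ = 19.5000  →  vy = (0.04/4)·19.5000 = 0.1950
−ω₁+ω₂−ω₃+ω₄ = 11.5000  →  ωz = (0.04/1.2000)·11.5000 = 0.3833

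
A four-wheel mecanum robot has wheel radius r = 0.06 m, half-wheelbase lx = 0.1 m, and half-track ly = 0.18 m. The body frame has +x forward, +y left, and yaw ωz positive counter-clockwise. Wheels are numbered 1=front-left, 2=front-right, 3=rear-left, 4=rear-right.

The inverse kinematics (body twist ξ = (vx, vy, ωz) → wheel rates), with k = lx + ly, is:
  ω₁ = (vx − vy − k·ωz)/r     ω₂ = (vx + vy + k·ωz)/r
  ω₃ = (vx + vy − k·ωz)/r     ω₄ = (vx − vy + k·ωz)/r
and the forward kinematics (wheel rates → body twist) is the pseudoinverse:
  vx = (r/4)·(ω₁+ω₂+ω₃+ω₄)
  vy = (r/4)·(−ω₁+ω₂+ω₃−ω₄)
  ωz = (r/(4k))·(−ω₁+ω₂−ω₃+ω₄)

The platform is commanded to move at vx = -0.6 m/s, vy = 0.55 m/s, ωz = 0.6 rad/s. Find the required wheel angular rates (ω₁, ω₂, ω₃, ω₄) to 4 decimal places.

k = lx + ly = 0.1 + 0.18 = 0.2800;  k·ωz = 0.2800·0.6 = 0.1680
ω₁ (FL) = (vx − vy − k·ωz)/r = -1.3180/0.06 = -21.9667
ω₂ (FR) = (vx + vy + k·ωz)/r = 0.1180/0.06 = 1.9667
ω₃ (RL) = (vx + vy − k·ωz)/r = -0.2180/0.06 = -3.6333
ω₄ (RR) = (vx − vy + k·ωz)/r = -0.9820/0.06 = -16.3667

(-21.9667, 1.9667, -3.6333, -16.3667)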